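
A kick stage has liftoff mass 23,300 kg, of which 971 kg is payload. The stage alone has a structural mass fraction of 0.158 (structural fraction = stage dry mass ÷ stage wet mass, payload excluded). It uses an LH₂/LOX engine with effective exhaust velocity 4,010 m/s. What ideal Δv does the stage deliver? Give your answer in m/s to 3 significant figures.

Δv ≈ 6590 m/s

Stage wet mass = m₀ − payload = 23,300 − 971 = 22,329 kg.
Stage dry mass = ε × stage wet mass = 0.158 × 22,329 = 3,527.98 kg.
Burnout mass m_f = stage dry + payload = 3,527.98 + 971 = 4,498.98 kg.
Δv = v_e · ln(23,300/4,498.98) = 4010.0 × ln(5.179) = 4010.0 × 1.6446 ≈ 6595 m/s.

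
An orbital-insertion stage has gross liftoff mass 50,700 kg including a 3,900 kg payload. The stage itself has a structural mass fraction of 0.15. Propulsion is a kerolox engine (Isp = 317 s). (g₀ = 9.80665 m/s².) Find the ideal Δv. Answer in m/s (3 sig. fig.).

Stage wet mass = m₀ − payload = 50,700 − 3,900 = 46,800 kg.
Stage dry mass = ε × stage wet mass = 0.15 × 46,800 = 7,020 kg.
Burnout mass m_f = stage dry + payload = 7,020 + 3,900 = 10,920 kg.
v_e = Isp · g₀ = 317 × 9.80665 = 3108.7 m/s.
By the Tsiolkovsky rocket equation, Δv = v_e · ln(50,700/10,920) = 3108.7 × ln(4.643) = 3108.7 × 1.5353 ≈ 4773 m/s.

Δv ≈ 4770 m/s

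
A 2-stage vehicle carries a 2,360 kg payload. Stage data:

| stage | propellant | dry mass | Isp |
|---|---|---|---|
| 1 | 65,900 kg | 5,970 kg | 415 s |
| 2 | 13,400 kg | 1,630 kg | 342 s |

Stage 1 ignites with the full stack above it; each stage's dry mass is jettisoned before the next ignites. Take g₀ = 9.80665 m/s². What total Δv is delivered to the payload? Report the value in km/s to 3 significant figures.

Ignition mass of stage 1 = 65,900+5,970 + 13,400+1,630 + 2,360 = 89,260 kg.
Stage 1: m₀ = 89,260 kg, m_f = 89,260 − 65,900 = 23,360 kg; Δv = 415×9.80665×ln(3.821) = 4069.8×1.3405 ≈ 5456 m/s.
Stage 2: m₀ = 17,390 kg, m_f = 17,390 − 13,400 = 3,990 kg; Δv = 342×9.80665×ln(4.358) = 3353.9×1.4721 ≈ 4937 m/s.
Total Δv = 5456 + 4937 = 10393 m/s.

Δv ≈ 10.4 km/s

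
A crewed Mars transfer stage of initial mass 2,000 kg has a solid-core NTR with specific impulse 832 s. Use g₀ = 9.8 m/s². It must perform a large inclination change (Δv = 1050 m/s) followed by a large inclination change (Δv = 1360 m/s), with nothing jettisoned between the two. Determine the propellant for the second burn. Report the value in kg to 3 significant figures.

propellant for the second burn ≈ 270 kg

v_e = Isp · g₀ = 832 × 9.8 = 8153.6 m/s.
After the first burn: m = 2000 × exp(−1050/8153.6) = 2000 × 0.87917 = 1,758.34 kg.
After the second burn: m = 1,758.34 × exp(−1360/8153.6) = 1,758.34 × 0.84637 = 1,488.21 kg.
Second-burn propellant = 1,758.34 − 1,488.21 = 270.13 kg.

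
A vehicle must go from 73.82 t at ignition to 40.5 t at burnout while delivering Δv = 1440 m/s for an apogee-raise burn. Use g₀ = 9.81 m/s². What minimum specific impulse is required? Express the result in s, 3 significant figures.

Isp ≈ 245 s

ln(m₀/m_f) = ln(73820/40500) = ln(1.823) = 0.6003.
v_e = Δv / ln(m₀/m_f) = 1440 / 0.6003 = 2398.7 m/s.
Isp = v_e / g₀ = 2398.7 / 9.81 = 244.5 s.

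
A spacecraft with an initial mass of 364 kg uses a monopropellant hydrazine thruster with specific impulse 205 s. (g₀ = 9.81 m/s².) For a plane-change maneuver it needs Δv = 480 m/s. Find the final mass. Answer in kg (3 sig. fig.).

final mass ≈ 287 kg

v_e = Isp · g₀ = 205 × 9.81 = 2011.1 m/s.
By the Tsiolkovsky rocket equation, m₀/m_f = exp(Δv / v_e) = exp(480 / 2011.1) = exp(0.2387) = 1.2696.
m_f = m₀ / 1.2696 = 364 / 1.2696 = 286.704 kg.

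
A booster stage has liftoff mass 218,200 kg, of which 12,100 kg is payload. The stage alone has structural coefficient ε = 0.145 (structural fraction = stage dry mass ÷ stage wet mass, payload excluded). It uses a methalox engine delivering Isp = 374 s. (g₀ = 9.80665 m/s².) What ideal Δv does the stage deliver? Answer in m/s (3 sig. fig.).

Stage wet mass = m₀ − payload = 218,200 − 12,100 = 206,100 kg.
Stage dry mass = ε × stage wet mass = 0.145 × 206,100 = 29,884.5 kg.
Burnout mass m_f = stage dry + payload = 29,884.5 + 12,100 = 41,984.5 kg.
v_e = Isp · g₀ = 374 × 9.80665 = 3667.7 m/s.
By the Tsiolkovsky rocket equation, Δv = v_e · ln(218,200/41,984.5) = 3667.7 × ln(5.197) = 3667.7 × 1.6481 ≈ 6045 m/s.

Δv ≈ 6040 m/s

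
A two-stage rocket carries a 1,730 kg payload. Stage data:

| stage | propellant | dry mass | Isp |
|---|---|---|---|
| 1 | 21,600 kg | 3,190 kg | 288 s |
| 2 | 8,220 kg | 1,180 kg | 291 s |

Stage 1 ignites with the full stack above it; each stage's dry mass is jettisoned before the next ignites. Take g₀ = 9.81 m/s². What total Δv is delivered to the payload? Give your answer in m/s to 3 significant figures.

Ignition mass of stage 1 = 21,600+3,190 + 8,220+1,180 + 1,730 = 35,920 kg.
Stage 1: m₀ = 35,920 kg, m_f = 35,920 − 21,600 = 14,320 kg; Δv = 288×9.81×ln(2.508) = 2825.3×0.9196 ≈ 2598 m/s.
Stage 2: m₀ = 11,130 kg, m_f = 11,130 − 8,220 = 2,910 kg; Δv = 291×9.81×ln(3.825) = 2854.7×1.3415 ≈ 3830 m/s.
Total Δv = 2598 + 3830 = 6428 m/s.

Δv ≈ 6430 m/s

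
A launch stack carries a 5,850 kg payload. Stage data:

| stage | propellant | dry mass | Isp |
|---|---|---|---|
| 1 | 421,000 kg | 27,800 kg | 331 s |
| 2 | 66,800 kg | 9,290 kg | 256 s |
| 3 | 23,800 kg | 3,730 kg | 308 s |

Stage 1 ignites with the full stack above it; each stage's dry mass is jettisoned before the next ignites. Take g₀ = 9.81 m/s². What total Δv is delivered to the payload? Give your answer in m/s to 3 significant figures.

Δv ≈ 10700 m/s

Ignition mass of stage 1 = 421,000+27,800 + 66,800+9,290 + 23,800+3,730 + 5,850 = 558,270 kg.
Stage 1: m₀ = 558,270 kg, m_f = 558,270 − 421,000 = 137,270 kg; Δv = 331×9.81×ln(4.067) = 3247.1×1.4029 ≈ 4555 m/s.
Stage 2: m₀ = 109,470 kg, m_f = 109,470 − 66,800 = 42,670 kg; Δv = 256×9.81×ln(2.566) = 2511.4×0.9422 ≈ 2366 m/s.
Stage 3: m₀ = 33,380 kg, m_f = 33,380 − 23,800 = 9,580 kg; Δv = 308×9.81×ln(3.484) = 3021.5×1.2483 ≈ 3772 m/s.
Total Δv = 4555 + 2366 + 3772 = 10693 m/s.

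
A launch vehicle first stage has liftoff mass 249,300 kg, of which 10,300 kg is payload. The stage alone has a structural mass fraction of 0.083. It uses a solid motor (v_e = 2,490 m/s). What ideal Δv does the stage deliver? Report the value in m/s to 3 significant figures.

Δv ≈ 5260 m/s

Stage wet mass = m₀ − payload = 249,300 − 10,300 = 239,000 kg.
Stage dry mass = ε × stage wet mass = 0.083 × 239,000 = 19,837 kg.
Burnout mass m_f = stage dry + payload = 19,837 + 10,300 = 30,137 kg.
From the ideal rocket equation, Δv = v_e · ln(249,300/30,137) = 2490.0 × ln(8.272) = 2490.0 × 2.1129 ≈ 5261 m/s.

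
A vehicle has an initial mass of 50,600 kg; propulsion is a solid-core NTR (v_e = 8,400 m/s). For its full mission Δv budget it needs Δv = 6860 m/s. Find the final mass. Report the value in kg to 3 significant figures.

final mass ≈ 22400 kg

By the Tsiolkovsky rocket equation, m₀/m_f = exp(Δv / v_e) = exp(6860 / 8400.0) = exp(0.8167) = 2.2629.
m_f = m₀ / 2.2629 = 50,600 / 2.2629 = 22,360.7 kg.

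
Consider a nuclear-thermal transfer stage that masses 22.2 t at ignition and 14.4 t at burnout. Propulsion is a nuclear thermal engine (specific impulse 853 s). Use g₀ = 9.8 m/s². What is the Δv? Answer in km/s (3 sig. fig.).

Δv ≈ 3.62 km/s

v_e = Isp · g₀ = 853 × 9.8 = 8359.4 m/s.
Δv = v_e · ln(m₀/m_f) = 8359.4 × ln(1.542) = 8359.4 × 0.4329 ≈ 3618.5 m/s.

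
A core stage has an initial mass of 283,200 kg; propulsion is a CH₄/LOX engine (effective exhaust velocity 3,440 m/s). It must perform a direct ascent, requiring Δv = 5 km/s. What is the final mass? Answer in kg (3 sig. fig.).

m₀/m_f = exp(Δv / v_e) = exp(5000 / 3440.0) = exp(1.4535) = 4.2780.
m_f = m₀ / 4.2780 = 283,200 / 4.2780 = 66,199.2 kg.

final mass ≈ 66200 kg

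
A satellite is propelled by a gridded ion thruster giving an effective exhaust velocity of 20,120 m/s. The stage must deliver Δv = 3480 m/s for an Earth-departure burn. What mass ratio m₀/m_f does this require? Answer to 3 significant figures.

From the ideal rocket equation, m₀/m_f = exp(Δv / v_e) = exp(3480 / 20120.0) = exp(0.1730) = 1.1888.

mass ratio ≈ 1.19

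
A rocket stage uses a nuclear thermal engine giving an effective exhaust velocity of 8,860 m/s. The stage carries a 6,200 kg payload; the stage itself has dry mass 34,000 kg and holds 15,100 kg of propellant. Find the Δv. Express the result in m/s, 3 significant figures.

m₀ = payload + dry + propellant = 6,200 + 34,000 + 15,100 = 55,300 kg.
m_f = payload + dry = 6,200 + 34,000 = 40,200 kg.
From the ideal rocket equation, Δv = v_e · ln(m₀/m_f) = 8860.0 × ln(1.376) = 8860.0 × 0.3189 ≈ 2825.5 m/s.

Δv ≈ 2830 m/s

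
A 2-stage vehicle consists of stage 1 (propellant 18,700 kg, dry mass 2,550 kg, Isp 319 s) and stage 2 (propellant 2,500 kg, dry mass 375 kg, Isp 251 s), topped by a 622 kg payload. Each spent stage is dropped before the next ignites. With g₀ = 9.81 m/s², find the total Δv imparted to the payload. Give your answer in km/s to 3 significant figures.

Ignition mass of stage 1 = 18,700+2,550 + 2,500+375 + 622 = 24,747 kg.
Stage 1: m₀ = 24,747 kg, m_f = 24,747 − 18,700 = 6,047 kg; Δv = 319×9.81×ln(4.092) = 3129.4×1.4091 ≈ 4410 m/s.
Stage 2: m₀ = 3,497 kg, m_f = 3,497 − 2,500 = 997 kg; Δv = 251×9.81×ln(3.508) = 2462.3×1.2549 ≈ 3090 m/s.
Total Δv = 4410 + 3090 = 7500 m/s.

Δv ≈ 7.50 km/s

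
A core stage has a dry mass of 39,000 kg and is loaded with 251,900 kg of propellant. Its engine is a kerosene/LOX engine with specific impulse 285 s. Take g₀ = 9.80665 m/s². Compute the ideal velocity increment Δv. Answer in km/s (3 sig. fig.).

Δv ≈ 5.62 km/s

v_e = Isp · g₀ = 285 × 9.80665 = 2794.9 m/s.
m₀ = m_dry + m_prop = 39,000 + 251,900 = 290,900 kg.
From the ideal rocket equation, Δv = v_e · ln(m₀/m_f) = 2794.9 × ln(7.459) = 2794.9 × 2.0094 ≈ 5616.1 m/s.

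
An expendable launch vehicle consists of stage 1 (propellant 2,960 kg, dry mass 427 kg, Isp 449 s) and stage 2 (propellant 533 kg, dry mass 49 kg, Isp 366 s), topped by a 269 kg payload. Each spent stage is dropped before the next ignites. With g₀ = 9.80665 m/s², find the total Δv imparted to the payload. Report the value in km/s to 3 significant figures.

Δv ≈ 8.81 km/s

Ignition mass of stage 1 = 2,960+427 + 533+49 + 269 = 4,238 kg.
Stage 1: m₀ = 4,238 kg, m_f = 4,238 − 2,960 = 1,278 kg; Δv = 449×9.80665×ln(3.316) = 4403.2×1.1988 ≈ 5279 m/s.
Stage 2: m₀ = 851 kg, m_f = 851 − 533 = 318 kg; Δv = 366×9.80665×ln(2.676) = 3589.2×0.9844 ≈ 3533 m/s.
Total Δv = 5279 + 3533 = 8812 m/s.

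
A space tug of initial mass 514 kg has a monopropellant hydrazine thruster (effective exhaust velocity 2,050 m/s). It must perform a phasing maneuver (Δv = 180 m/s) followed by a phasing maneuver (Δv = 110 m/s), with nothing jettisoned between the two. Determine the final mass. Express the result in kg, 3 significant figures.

After the first burn: m = 514 × exp(−180/2050.0) = 514 × 0.91594 = 470.793 kg.
After the second burn: m = 470.793 × exp(−110/2050.0) = 470.793 × 0.94776 = 446.199 kg.

final mass ≈ 446 kg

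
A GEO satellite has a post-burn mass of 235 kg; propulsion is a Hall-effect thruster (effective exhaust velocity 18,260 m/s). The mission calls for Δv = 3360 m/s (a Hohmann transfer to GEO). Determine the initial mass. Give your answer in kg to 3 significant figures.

From the ideal rocket equation, m₀/m_f = exp(Δv / v_e) = exp(3360 / 18260.0) = exp(0.1840) = 1.2020.
m₀ = m_f × 1.2020 = 235 × 1.2020 = 282.47 kg.

initial mass ≈ 282 kg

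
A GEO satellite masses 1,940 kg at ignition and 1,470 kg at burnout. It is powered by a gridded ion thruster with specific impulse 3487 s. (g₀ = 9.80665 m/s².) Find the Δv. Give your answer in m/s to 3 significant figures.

Δv ≈ 9490 m/s

v_e = Isp · g₀ = 3487 × 9.80665 = 34195.8 m/s.
By the Tsiolkovsky rocket equation, Δv = v_e · ln(m₀/m_f) = 34195.8 × ln(1.32) = 34195.8 × 0.2774 ≈ 9486.8 m/s.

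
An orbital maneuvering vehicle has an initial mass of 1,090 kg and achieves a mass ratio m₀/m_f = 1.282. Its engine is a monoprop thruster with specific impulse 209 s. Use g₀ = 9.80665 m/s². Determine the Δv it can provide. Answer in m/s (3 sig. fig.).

Δv ≈ 509 m/s

v_e = Isp · g₀ = 209 × 9.80665 = 2049.6 m/s.
Rocket equation: Δv = v_e · ln(1.282) = 2049.6 × 0.2484 ≈ 509.2 m/s.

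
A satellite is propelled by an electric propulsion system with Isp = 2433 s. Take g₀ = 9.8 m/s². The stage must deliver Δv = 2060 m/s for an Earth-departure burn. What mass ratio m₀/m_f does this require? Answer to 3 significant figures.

mass ratio ≈ 1.09

v_e = Isp · g₀ = 2433 × 9.8 = 23843.4 m/s.
m₀/m_f = exp(Δv / v_e) = exp(2060 / 23843.4) = exp(0.0864) = 1.0902.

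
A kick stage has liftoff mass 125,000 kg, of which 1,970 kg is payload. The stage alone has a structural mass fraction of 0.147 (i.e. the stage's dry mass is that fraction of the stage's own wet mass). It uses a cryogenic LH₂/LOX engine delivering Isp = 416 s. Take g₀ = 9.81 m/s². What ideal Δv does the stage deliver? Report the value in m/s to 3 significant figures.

Stage wet mass = m₀ − payload = 125,000 − 1,970 = 123,030 kg.
Stage dry mass = ε × stage wet mass = 0.147 × 123,030 = 18,085.4 kg.
Burnout mass m_f = stage dry + payload = 18,085.4 + 1,970 = 20,055.4 kg.
v_e = Isp · g₀ = 416 × 9.81 = 4081.0 m/s.
Using Δv = v_e ln(m₀/m_f): Δv = v_e · ln(125,000/20,055.4) = 4081.0 × ln(6.233) = 4081.0 × 1.8298 ≈ 7467 m/s.

Δv ≈ 7470 m/s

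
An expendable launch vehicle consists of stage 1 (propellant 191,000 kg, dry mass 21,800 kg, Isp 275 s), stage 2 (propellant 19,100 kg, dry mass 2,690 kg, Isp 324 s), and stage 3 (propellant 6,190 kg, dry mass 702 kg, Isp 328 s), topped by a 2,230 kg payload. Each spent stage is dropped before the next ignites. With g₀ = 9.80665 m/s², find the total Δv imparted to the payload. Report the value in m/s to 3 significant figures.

Δv ≈ 10800 m/s

Ignition mass of stage 1 = 191,000+21,800 + 19,100+2,690 + 6,190+702 + 2,230 = 243,712 kg.
Stage 1: m₀ = 243,712 kg, m_f = 243,712 − 191,000 = 52,712 kg; Δv = 275×9.80665×ln(4.623) = 2696.8×1.5311 ≈ 4129 m/s.
Stage 2: m₀ = 30,912 kg, m_f = 30,912 − 19,100 = 11,812 kg; Δv = 324×9.80665×ln(2.617) = 3177.4×0.9620 ≈ 3057 m/s.
Stage 3: m₀ = 9,122 kg, m_f = 9,122 − 6,190 = 2,932 kg; Δv = 328×9.80665×ln(3.111) = 3216.6×1.1350 ≈ 3651 m/s.
Total Δv = 4129 + 3057 + 3651 = 10837 m/s.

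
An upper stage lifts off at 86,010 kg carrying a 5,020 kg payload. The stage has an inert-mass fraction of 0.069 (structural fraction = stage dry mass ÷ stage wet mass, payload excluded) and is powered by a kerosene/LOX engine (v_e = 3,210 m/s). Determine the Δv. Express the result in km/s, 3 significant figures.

Stage wet mass = m₀ − payload = 86,010 − 5,020 = 80,990 kg.
Stage dry mass = ε × stage wet mass = 0.069 × 80,990 = 5,588.31 kg.
Burnout mass m_f = stage dry + payload = 5,588.31 + 5,020 = 10,608.31 kg.
From the ideal rocket equation, Δv = v_e · ln(86,010/10,608.31) = 3210.0 × ln(8.108) = 3210.0 × 2.0928 ≈ 6718 m/s.

Δv ≈ 6.72 km/s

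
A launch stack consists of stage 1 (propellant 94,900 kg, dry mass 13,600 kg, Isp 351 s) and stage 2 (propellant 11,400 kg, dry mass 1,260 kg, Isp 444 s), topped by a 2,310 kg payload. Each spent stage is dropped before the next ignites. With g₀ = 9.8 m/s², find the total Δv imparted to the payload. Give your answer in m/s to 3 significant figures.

Ignition mass of stage 1 = 94,900+13,600 + 11,400+1,260 + 2,310 = 123,470 kg.
Stage 1: m₀ = 123,470 kg, m_f = 123,470 − 94,900 = 28,570 kg; Δv = 351×9.8×ln(4.322) = 3439.8×1.4636 ≈ 5035 m/s.
Stage 2: m₀ = 14,970 kg, m_f = 14,970 − 11,400 = 3,570 kg; Δv = 444×9.8×ln(4.193) = 4351.2×1.4335 ≈ 6237 m/s.
Total Δv = 5035 + 6237 = 11272 m/s.

Δv ≈ 11300 m/s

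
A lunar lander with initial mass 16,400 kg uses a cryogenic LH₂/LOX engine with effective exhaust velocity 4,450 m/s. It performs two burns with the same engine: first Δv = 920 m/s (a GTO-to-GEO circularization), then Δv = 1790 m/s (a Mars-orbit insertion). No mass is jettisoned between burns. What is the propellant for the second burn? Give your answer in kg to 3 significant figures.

propellant for the second burn ≈ 4420 kg

After the first burn: m = 16400 × exp(−920/4450.0) = 16400 × 0.81323 = 13,337 kg.
After the second burn: m = 13,337 × exp(−1790/4450.0) = 13,337 × 0.66882 = 8,920.05 kg.
Second-burn propellant = 13,337 − 8,920.05 = 4,416.95 kg.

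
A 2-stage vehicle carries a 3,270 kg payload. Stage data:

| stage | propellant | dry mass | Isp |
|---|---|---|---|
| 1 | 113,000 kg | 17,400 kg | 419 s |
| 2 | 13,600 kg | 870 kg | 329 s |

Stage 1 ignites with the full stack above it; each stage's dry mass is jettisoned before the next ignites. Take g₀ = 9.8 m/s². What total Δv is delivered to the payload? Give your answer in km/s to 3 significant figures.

Ignition mass of stage 1 = 113,000+17,400 + 13,600+870 + 3,270 = 148,140 kg.
Stage 1: m₀ = 148,140 kg, m_f = 148,140 − 113,000 = 35,140 kg; Δv = 419×9.8×ln(4.216) = 4106.2×1.4388 ≈ 5908 m/s.
Stage 2: m₀ = 17,740 kg, m_f = 17,740 − 13,600 = 4,140 kg; Δv = 329×9.8×ln(4.285) = 3224.2×1.4551 ≈ 4692 m/s.
Total Δv = 5908 + 4692 = 10600 m/s.

Δv ≈ 10.6 km/s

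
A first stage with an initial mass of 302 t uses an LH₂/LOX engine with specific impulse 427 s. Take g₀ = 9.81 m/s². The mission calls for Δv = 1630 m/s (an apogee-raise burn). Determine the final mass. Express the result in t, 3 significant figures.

v_e = Isp · g₀ = 427 × 9.81 = 4188.9 m/s.
m₀/m_f = exp(Δv / v_e) = exp(1630 / 4188.9) = exp(0.3891) = 1.4757.
m_f = m₀ / 1.4757 = 302 / 1.4757 = 204.649 t.

final mass ≈ 205 t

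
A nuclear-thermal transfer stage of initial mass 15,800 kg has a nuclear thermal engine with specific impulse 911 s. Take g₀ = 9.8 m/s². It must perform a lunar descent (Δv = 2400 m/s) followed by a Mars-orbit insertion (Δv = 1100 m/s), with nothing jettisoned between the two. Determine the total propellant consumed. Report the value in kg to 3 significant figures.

v_e = Isp · g₀ = 911 × 9.8 = 8927.8 m/s.
After the first burn: m = 15800 × exp(−2400/8927.8) = 15800 × 0.76428 = 12,075.6 kg.
After the second burn: m = 12,075.6 × exp(−1100/8927.8) = 12,075.6 × 0.88408 = 10,675.8 kg.
Total propellant = m₀ − m_final = 15800 − 10,675.8 = 5,124.2 kg.

total propellant consumed ≈ 5120 kg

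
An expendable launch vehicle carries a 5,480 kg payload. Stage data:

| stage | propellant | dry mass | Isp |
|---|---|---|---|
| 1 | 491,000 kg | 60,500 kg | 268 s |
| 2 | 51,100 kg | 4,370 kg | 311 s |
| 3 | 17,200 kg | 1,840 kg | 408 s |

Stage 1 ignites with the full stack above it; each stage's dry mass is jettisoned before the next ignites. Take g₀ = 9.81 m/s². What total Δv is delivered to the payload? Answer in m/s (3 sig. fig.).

Ignition mass of stage 1 = 491,000+60,500 + 51,100+4,370 + 17,200+1,840 + 5,480 = 631,490 kg.
Stage 1: m₀ = 631,490 kg, m_f = 631,490 − 491,000 = 140,490 kg; Δv = 268×9.81×ln(4.495) = 2629.1×1.5029 ≈ 3951 m/s.
Stage 2: m₀ = 79,990 kg, m_f = 79,990 − 51,100 = 28,890 kg; Δv = 311×9.81×ln(2.769) = 3050.9×1.0184 ≈ 3107 m/s.
Stage 3: m₀ = 24,520 kg, m_f = 24,520 − 17,200 = 7,320 kg; Δv = 408×9.81×ln(3.35) = 4002.5×1.2089 ≈ 4839 m/s.
Total Δv = 3951 + 3107 + 4839 = 11897 m/s.

Δv ≈ 11900 m/s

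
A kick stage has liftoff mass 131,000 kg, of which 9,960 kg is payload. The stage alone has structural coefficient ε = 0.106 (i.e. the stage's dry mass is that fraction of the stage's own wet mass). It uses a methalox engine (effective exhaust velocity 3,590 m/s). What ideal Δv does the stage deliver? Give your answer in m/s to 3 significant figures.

Δv ≈ 6280 m/s

Stage wet mass = m₀ − payload = 131,000 − 9,960 = 121,040 kg.
Stage dry mass = ε × stage wet mass = 0.106 × 121,040 = 12,830.2 kg.
Burnout mass m_f = stage dry + payload = 12,830.2 + 9,960 = 22,790.2 kg.
Δv = v_e · ln(131,000/22,790.2) = 3590.0 × ln(5.748) = 3590.0 × 1.7489 ≈ 6278 m/s.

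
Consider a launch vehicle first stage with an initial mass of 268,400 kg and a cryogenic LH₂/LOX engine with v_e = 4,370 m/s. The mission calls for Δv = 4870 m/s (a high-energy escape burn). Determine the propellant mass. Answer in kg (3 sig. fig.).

propellant mass ≈ 180000 kg

m₀/m_f = exp(Δv / v_e) = exp(4870 / 4370.0) = exp(1.1144) = 3.0478.
m_f = 268,400 / 3.0478 = 88,063.5 kg, so propellant = m₀ − m_f = 268,400 − 88,063.5 = 180,336.5 kg.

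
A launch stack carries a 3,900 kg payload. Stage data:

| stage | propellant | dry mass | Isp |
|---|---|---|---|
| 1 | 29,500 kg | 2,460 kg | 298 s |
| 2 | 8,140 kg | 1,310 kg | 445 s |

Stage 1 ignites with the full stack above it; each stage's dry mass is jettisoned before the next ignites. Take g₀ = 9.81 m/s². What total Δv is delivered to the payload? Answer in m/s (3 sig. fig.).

Ignition mass of stage 1 = 29,500+2,460 + 8,140+1,310 + 3,900 = 45,310 kg.
Stage 1: m₀ = 45,310 kg, m_f = 45,310 − 29,500 = 15,810 kg; Δv = 298×9.81×ln(2.866) = 2923.4×1.0529 ≈ 3078 m/s.
Stage 2: m₀ = 13,350 kg, m_f = 13,350 − 8,140 = 5,210 kg; Δv = 445×9.81×ln(2.562) = 4365.4×0.9409 ≈ 4108 m/s.
Total Δv = 3078 + 4108 = 7186 m/s.

Δv ≈ 7190 m/s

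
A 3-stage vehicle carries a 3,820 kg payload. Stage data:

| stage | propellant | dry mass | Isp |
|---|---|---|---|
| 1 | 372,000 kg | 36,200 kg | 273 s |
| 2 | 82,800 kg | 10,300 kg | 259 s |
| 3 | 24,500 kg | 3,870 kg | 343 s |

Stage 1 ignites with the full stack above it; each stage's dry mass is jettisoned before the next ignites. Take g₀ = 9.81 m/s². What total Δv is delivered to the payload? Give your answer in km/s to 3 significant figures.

Ignition mass of stage 1 = 372,000+36,200 + 82,800+10,300 + 24,500+3,870 + 3,820 = 533,490 kg.
Stage 1: m₀ = 533,490 kg, m_f = 533,490 − 372,000 = 161,490 kg; Δv = 273×9.81×ln(3.304) = 2678.1×1.1950 ≈ 3200 m/s.
Stage 2: m₀ = 125,290 kg, m_f = 125,290 − 82,800 = 42,490 kg; Δv = 259×9.81×ln(2.949) = 2540.8×1.0814 ≈ 2748 m/s.
Stage 3: m₀ = 32,190 kg, m_f = 32,190 − 24,500 = 7,690 kg; Δv = 343×9.81×ln(4.186) = 3364.8×1.4317 ≈ 4818 m/s.
Total Δv = 3200 + 2748 + 4818 = 10766 m/s.

Δv ≈ 10.8 km/s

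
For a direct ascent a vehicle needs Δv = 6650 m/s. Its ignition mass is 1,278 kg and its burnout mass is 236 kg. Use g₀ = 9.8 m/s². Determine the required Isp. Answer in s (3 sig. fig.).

Isp ≈ 402 s

ln(m₀/m_f) = ln(1278/236) = ln(5.415) = 1.6892.
Rocket equation: v_e = Δv / ln(m₀/m_f) = 6650 / 1.6892 = 3936.7 m/s.
Isp = v_e / g₀ = 3936.7 / 9.8 = 401.7 s.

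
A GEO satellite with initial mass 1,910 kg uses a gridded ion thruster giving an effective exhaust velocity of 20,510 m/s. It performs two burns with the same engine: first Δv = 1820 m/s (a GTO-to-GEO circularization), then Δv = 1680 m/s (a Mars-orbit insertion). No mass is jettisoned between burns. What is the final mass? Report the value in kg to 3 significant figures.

After the first burn: m = 1910 × exp(−1820/20510.0) = 1910 × 0.91509 = 1,747.82 kg.
After the second burn: m = 1,747.82 × exp(−1680/20510.0) = 1,747.82 × 0.92135 = 1,610.35 kg.

final mass ≈ 1610 kg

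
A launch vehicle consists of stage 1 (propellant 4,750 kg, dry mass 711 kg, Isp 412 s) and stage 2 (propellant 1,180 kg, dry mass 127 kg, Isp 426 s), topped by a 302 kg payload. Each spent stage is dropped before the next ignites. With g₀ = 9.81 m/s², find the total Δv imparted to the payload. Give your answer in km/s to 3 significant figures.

Δv ≈ 10.0 km/s

Ignition mass of stage 1 = 4,750+711 + 1,180+127 + 302 = 7,070 kg.
Stage 1: m₀ = 7,070 kg, m_f = 7,070 − 4,750 = 2,320 kg; Δv = 412×9.81×ln(3.047) = 4041.7×1.1143 ≈ 4504 m/s.
Stage 2: m₀ = 1,609 kg, m_f = 1,609 − 1,180 = 429 kg; Δv = 426×9.81×ln(3.751) = 4179.1×1.3219 ≈ 5524 m/s.
Total Δv = 4504 + 5524 = 10028 m/s.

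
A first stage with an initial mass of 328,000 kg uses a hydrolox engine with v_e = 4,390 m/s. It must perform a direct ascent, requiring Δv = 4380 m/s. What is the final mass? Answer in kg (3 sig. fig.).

Rocket equation: m₀/m_f = exp(Δv / v_e) = exp(4380 / 4390.0) = exp(0.9977) = 2.7121.
m_f = m₀ / 2.7121 = 328,000 / 2.7121 = 120,939 kg.

final mass ≈ 121000 kg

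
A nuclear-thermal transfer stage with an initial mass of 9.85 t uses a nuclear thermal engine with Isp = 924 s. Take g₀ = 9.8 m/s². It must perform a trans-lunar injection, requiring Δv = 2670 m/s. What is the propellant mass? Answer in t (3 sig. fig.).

v_e = Isp · g₀ = 924 × 9.8 = 9055.2 m/s.
m₀/m_f = exp(Δv / v_e) = exp(2670 / 9055.2) = exp(0.2949) = 1.3429.
m_f = 9.85 / 1.3429 = 7.33487 t, so propellant = m₀ − m_f = 9.85 − 7.33487 = 2.51513 t.

propellant mass ≈ 2.52 t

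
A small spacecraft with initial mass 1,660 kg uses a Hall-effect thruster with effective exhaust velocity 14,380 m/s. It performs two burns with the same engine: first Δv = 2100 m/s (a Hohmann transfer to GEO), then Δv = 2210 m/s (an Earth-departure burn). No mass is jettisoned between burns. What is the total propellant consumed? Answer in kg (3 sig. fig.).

After the first burn: m = 1660 × exp(−2100/14380.0) = 1660 × 0.86413 = 1,434.46 kg.
After the second burn: m = 1,434.46 × exp(−2210/14380.0) = 1,434.46 × 0.85754 = 1,230.11 kg.
Total propellant = m₀ − m_final = 1660 − 1,230.11 = 429.89 kg.

total propellant consumed ≈ 430 kg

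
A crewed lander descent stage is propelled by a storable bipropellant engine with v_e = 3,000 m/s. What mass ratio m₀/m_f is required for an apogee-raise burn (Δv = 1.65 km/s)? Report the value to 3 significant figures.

mass ratio ≈ 1.73

m₀/m_f = exp(Δv / v_e) = exp(1650 / 3000.0) = exp(0.5500) = 1.7333.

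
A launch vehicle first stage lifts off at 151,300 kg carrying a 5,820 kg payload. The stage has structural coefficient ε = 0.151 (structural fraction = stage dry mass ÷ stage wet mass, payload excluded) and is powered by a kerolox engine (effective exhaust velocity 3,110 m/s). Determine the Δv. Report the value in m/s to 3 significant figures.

Δv ≈ 5270 m/s

Stage wet mass = m₀ − payload = 151,300 − 5,820 = 145,480 kg.
Stage dry mass = ε × stage wet mass = 0.151 × 145,480 = 21,967.5 kg.
Burnout mass m_f = stage dry + payload = 21,967.5 + 5,820 = 27,787.5 kg.
Δv = v_e · ln(151,300/27,787.5) = 3110.0 × ln(5.445) = 3110.0 × 1.6947 ≈ 5270 m/s.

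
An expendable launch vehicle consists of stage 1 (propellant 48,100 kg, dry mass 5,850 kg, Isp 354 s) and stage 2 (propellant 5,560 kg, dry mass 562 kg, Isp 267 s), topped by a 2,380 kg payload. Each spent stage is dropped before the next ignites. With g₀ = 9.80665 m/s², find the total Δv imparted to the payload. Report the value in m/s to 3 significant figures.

Ignition mass of stage 1 = 48,100+5,850 + 5,560+562 + 2,380 = 62,452 kg.
Stage 1: m₀ = 62,452 kg, m_f = 62,452 − 48,100 = 14,352 kg; Δv = 354×9.80665×ln(4.351) = 3471.6×1.4705 ≈ 5105 m/s.
Stage 2: m₀ = 8,502 kg, m_f = 8,502 − 5,560 = 2,942 kg; Δv = 267×9.80665×ln(2.89) = 2618.4×1.0612 ≈ 2779 m/s.
Total Δv = 5105 + 2779 = 7884 m/s.

Δv ≈ 7880 m/s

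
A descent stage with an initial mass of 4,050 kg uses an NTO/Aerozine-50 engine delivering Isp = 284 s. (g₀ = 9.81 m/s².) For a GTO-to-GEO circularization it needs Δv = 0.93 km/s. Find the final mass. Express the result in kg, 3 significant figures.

final mass ≈ 2900 kg

v_e = Isp · g₀ = 284 × 9.81 = 2786.0 m/s.
m₀/m_f = exp(Δv / v_e) = exp(930 / 2786.0) = exp(0.3338) = 1.3963.
m_f = m₀ / 1.3963 = 4,050 / 1.3963 = 2,900.52 kg.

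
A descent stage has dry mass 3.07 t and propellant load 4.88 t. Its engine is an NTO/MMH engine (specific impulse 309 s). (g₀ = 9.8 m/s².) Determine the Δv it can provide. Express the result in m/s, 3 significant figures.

Δv ≈ 2880 m/s

v_e = Isp · g₀ = 309 × 9.8 = 3028.2 m/s.
m₀ = m_dry + m_prop = 3.07 + 4.88 = 7.95 t.
From the ideal rocket equation, Δv = v_e · ln(m₀/m_f) = 3028.2 × ln(2.59) = 3028.2 × 0.9515 ≈ 2881.3 m/s.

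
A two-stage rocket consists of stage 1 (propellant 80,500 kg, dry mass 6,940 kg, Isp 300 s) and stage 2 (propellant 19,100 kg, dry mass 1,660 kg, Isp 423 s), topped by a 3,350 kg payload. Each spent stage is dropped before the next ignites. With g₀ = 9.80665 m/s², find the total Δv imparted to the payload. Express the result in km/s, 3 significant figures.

Ignition mass of stage 1 = 80,500+6,940 + 19,100+1,660 + 3,350 = 111,550 kg.
Stage 1: m₀ = 111,550 kg, m_f = 111,550 − 80,500 = 31,050 kg; Δv = 300×9.80665×ln(3.593) = 2942.0×1.2789 ≈ 3762 m/s.
Stage 2: m₀ = 24,110 kg, m_f = 24,110 − 19,100 = 5,010 kg; Δv = 423×9.80665×ln(4.812) = 4148.2×1.5712 ≈ 6518 m/s.
Total Δv = 3762 + 6518 = 10280 m/s.

Δv ≈ 10.3 km/s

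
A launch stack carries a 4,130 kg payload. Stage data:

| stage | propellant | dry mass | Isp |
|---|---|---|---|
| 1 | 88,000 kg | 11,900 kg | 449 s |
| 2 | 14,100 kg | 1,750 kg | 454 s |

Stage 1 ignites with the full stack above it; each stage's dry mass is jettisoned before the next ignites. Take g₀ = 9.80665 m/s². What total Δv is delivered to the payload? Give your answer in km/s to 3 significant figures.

Δv ≈ 11.3 km/s

Ignition mass of stage 1 = 88,000+11,900 + 14,100+1,750 + 4,130 = 119,880 kg.
Stage 1: m₀ = 119,880 kg, m_f = 119,880 − 88,000 = 31,880 kg; Δv = 449×9.80665×ln(3.76) = 4403.2×1.3245 ≈ 5832 m/s.
Stage 2: m₀ = 19,980 kg, m_f = 19,980 − 14,100 = 5,880 kg; Δv = 454×9.80665×ln(3.398) = 4452.2×1.2232 ≈ 5446 m/s.
Total Δv = 5832 + 5446 = 11278 m/s.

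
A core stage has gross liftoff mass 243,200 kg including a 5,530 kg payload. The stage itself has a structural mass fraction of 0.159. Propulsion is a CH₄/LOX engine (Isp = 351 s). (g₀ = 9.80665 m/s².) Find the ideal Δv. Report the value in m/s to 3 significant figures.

Stage wet mass = m₀ − payload = 243,200 − 5,530 = 237,670 kg.
Stage dry mass = ε × stage wet mass = 0.159 × 237,670 = 37,789.5 kg.
Burnout mass m_f = stage dry + payload = 37,789.5 + 5,530 = 43,319.5 kg.
v_e = Isp · g₀ = 351 × 9.80665 = 3442.1 m/s.
Δv = v_e · ln(243,200/43,319.5) = 3442.1 × ln(5.614) = 3442.1 × 1.7253 ≈ 5939 m/s.

Δv ≈ 5940 m/s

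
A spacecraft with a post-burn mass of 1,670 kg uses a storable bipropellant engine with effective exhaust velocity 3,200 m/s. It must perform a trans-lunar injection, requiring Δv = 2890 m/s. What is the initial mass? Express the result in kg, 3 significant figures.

From the ideal rocket equation, m₀/m_f = exp(Δv / v_e) = exp(2890 / 3200.0) = exp(0.9031) = 2.4673.
m₀ = m_f × 2.4673 = 1,670 × 2.4673 = 4,120.39 kg.

initial mass ≈ 4120 kg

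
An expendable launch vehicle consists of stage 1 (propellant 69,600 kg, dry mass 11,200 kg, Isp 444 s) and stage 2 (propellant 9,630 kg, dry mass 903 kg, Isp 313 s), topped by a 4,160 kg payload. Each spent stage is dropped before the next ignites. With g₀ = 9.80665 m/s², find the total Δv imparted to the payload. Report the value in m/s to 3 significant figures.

Δv ≈ 8950 m/s

Ignition mass of stage 1 = 69,600+11,200 + 9,630+903 + 4,160 = 95,493 kg.
Stage 1: m₀ = 95,493 kg, m_f = 95,493 − 69,600 = 25,893 kg; Δv = 444×9.80665×ln(3.688) = 4354.2×1.3051 ≈ 5683 m/s.
Stage 2: m₀ = 14,693 kg, m_f = 14,693 − 9,630 = 5,063 kg; Δv = 313×9.80665×ln(2.902) = 3069.5×1.0654 ≈ 3270 m/s.
Total Δv = 5683 + 3270 = 8953 m/s.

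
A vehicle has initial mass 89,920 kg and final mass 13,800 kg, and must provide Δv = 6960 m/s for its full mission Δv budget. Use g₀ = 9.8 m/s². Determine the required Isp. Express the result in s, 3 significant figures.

ln(m₀/m_f) = ln(89920/13800) = ln(6.516) = 1.8743.
By the Tsiolkovsky rocket equation, v_e = Δv / ln(m₀/m_f) = 6960 / 1.8743 = 3713.5 m/s.
Isp = v_e / g₀ = 3713.5 / 9.8 = 378.9 s.

Isp ≈ 379 s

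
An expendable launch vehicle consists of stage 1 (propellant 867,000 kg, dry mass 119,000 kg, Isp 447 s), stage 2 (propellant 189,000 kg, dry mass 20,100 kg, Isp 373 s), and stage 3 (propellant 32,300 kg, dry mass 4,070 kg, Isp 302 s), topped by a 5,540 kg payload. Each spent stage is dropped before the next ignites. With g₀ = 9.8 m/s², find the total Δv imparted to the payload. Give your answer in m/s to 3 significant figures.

Δv ≈ 14800 m/s

Ignition mass of stage 1 = 867,000+119,000 + 189,000+20,100 + 32,300+4,070 + 5,540 = 1,237,010 kg.
Stage 1: m₀ = 1,237,010 kg, m_f = 1,237,010 − 867,000 = 370,010 kg; Δv = 447×9.8×ln(3.343) = 4380.6×1.2069 ≈ 5287 m/s.
Stage 2: m₀ = 251,010 kg, m_f = 251,010 − 189,000 = 62,010 kg; Δv = 373×9.8×ln(4.048) = 3655.4×1.3982 ≈ 5111 m/s.
Stage 3: m₀ = 41,910 kg, m_f = 41,910 − 32,300 = 9,610 kg; Δv = 302×9.8×ln(4.361) = 2959.6×1.4727 ≈ 4359 m/s.
Total Δv = 5287 + 5111 + 4359 = 14757 m/s.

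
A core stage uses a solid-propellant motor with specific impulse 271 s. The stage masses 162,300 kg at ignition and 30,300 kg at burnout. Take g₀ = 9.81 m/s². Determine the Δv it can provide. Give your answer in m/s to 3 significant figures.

Δv ≈ 4460 m/s

v_e = Isp · g₀ = 271 × 9.81 = 2658.5 m/s.
Δv = v_e · ln(m₀/m_f) = 2658.5 × ln(5.356) = 2658.5 × 1.6783 ≈ 4461.8 m/s.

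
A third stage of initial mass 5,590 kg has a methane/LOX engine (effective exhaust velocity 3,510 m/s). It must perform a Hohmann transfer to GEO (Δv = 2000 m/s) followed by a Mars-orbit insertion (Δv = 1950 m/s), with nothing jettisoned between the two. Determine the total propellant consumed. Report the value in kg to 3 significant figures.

total propellant consumed ≈ 3780 kg

After the first burn: m = 5590 × exp(−2000/3510.0) = 5590 × 0.56564 = 3,161.93 kg.
After the second burn: m = 3,161.93 × exp(−1950/3510.0) = 3,161.93 × 0.57375 = 1,814.16 kg.
Total propellant = m₀ − m_final = 5590 − 1,814.16 = 3,775.84 kg.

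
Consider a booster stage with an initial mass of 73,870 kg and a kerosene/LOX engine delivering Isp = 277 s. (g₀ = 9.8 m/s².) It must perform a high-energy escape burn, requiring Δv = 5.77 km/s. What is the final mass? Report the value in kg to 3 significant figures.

final mass ≈ 8820 kg

v_e = Isp · g₀ = 277 × 9.8 = 2714.6 m/s.
From the ideal rocket equation, m₀/m_f = exp(Δv / v_e) = exp(5770 / 2714.6) = exp(2.1255) = 8.3774.
m_f = m₀ / 8.3774 = 73,870 / 8.3774 = 8,817.77 kg.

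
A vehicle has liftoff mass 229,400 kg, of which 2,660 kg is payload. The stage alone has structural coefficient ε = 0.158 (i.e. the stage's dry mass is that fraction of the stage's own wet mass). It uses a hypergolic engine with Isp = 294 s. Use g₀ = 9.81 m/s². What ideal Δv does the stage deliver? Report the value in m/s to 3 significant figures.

Stage wet mass = m₀ − payload = 229,400 − 2,660 = 226,740 kg.
Stage dry mass = ε × stage wet mass = 0.158 × 226,740 = 35,824.9 kg.
Burnout mass m_f = stage dry + payload = 35,824.9 + 2,660 = 38,484.9 kg.
v_e = Isp · g₀ = 294 × 9.81 = 2884.1 m/s.
Δv = v_e · ln(229,400/38,484.9) = 2884.1 × ln(5.961) = 2884.1 × 1.7852 ≈ 5149 m/s.

Δv ≈ 5150 m/s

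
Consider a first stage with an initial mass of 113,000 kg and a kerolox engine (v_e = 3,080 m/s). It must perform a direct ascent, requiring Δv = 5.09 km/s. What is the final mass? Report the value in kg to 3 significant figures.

From the ideal rocket equation, m₀/m_f = exp(Δv / v_e) = exp(5090 / 3080.0) = exp(1.6526) = 5.2205.
m_f = m₀ / 5.2205 = 113,000 / 5.2205 = 21,645.4 kg.

final mass ≈ 21600 kg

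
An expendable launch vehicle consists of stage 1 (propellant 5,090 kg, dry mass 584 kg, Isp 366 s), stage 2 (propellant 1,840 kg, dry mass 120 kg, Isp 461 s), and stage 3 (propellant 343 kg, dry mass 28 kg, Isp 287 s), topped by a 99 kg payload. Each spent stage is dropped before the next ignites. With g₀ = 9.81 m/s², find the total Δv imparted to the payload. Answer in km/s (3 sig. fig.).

Ignition mass of stage 1 = 5,090+584 + 1,840+120 + 343+28 + 99 = 8,104 kg.
Stage 1: m₀ = 8,104 kg, m_f = 8,104 − 5,090 = 3,014 kg; Δv = 366×9.81×ln(2.689) = 3590.5×0.9891 ≈ 3551 m/s.
Stage 2: m₀ = 2,430 kg, m_f = 2,430 − 1,840 = 590 kg; Δv = 461×9.81×ln(4.119) = 4522.4×1.4155 ≈ 6402 m/s.
Stage 3: m₀ = 470 kg, m_f = 470 − 343 = 127 kg; Δv = 287×9.81×ln(3.701) = 2815.5×1.3085 ≈ 3684 m/s.
Total Δv = 3551 + 6402 + 3684 = 13637 m/s.

Δv ≈ 13.6 km/s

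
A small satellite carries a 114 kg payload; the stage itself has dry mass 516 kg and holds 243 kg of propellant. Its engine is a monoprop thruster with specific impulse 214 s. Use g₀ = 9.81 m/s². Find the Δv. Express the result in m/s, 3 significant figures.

v_e = Isp · g₀ = 214 × 9.81 = 2099.3 m/s.
m₀ = payload + dry + propellant = 114 + 516 + 243 = 873 kg.
m_f = payload + dry = 114 + 516 = 630 kg.
Using Δv = v_e ln(m₀/m_f): Δv = v_e · ln(m₀/m_f) = 2099.3 × ln(1.386) = 2099.3 × 0.3262 ≈ 684.8 m/s.

Δv ≈ 685 m/s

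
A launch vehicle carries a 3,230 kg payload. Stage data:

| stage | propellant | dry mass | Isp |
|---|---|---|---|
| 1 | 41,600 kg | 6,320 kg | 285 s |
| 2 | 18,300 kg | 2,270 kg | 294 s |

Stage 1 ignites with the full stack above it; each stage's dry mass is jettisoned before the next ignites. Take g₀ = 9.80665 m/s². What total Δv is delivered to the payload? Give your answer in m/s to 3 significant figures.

Δv ≈ 6650 m/s

Ignition mass of stage 1 = 41,600+6,320 + 18,300+2,270 + 3,230 = 71,720 kg.
Stage 1: m₀ = 71,720 kg, m_f = 71,720 − 41,600 = 30,120 kg; Δv = 285×9.80665×ln(2.381) = 2794.9×0.8676 ≈ 2425 m/s.
Stage 2: m₀ = 23,800 kg, m_f = 23,800 − 18,300 = 5,500 kg; Δv = 294×9.80665×ln(4.327) = 2883.2×1.4649 ≈ 4224 m/s.
Total Δv = 2425 + 4224 = 6649 m/s.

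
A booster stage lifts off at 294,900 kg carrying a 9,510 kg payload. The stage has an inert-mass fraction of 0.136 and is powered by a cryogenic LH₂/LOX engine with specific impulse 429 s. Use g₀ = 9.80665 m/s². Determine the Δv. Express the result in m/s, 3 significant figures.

Δv ≈ 7610 m/s

Stage wet mass = m₀ − payload = 294,900 − 9,510 = 285,390 kg.
Stage dry mass = ε × stage wet mass = 0.136 × 285,390 = 38,813 kg.
Burnout mass m_f = stage dry + payload = 38,813 + 9,510 = 48,323 kg.
v_e = Isp · g₀ = 429 × 9.80665 = 4207.1 m/s.
Δv = v_e · ln(294,900/48,323) = 4207.1 × ln(6.103) = 4207.1 × 1.8087 ≈ 7609 m/s.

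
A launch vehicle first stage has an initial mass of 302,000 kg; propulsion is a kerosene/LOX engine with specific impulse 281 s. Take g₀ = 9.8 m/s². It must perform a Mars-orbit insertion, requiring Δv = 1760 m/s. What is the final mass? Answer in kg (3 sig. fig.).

v_e = Isp · g₀ = 281 × 9.8 = 2753.8 m/s.
m₀/m_f = exp(Δv / v_e) = exp(1760 / 2753.8) = exp(0.6391) = 1.8948.
m_f = m₀ / 1.8948 = 302,000 / 1.8948 = 159,384 kg.

final mass ≈ 159000 kg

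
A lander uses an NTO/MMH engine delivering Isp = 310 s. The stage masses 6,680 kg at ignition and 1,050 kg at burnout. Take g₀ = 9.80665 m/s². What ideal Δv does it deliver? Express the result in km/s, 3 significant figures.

v_e = Isp · g₀ = 310 × 9.80665 = 3040.1 m/s.
Δv = v_e · ln(m₀/m_f) = 3040.1 × ln(6.362) = 3040.1 × 1.8503 ≈ 5625.1 m/s.

Δv ≈ 5.63 km/s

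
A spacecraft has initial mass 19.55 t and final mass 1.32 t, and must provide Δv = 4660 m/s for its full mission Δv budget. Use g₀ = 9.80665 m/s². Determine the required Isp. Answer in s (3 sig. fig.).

Isp ≈ 176 s

ln(m₀/m_f) = ln(19550/1320) = ln(14.81) = 2.6953.
By the Tsiolkovsky rocket equation, v_e = Δv / ln(m₀/m_f) = 4660 / 2.6953 = 1728.9 m/s.
Isp = v_e / g₀ = 1728.9 / 9.80665 = 176.3 s.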